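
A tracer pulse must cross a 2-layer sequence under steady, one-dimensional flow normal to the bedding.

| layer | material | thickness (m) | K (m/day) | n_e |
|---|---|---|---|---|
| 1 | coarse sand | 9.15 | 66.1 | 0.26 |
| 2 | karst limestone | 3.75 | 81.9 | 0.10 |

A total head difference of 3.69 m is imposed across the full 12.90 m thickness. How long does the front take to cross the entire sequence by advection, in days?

With flow normal to the layers, continuity requires the same specific discharge q through every layer.
Σ(b_i/K_i) = 9.15/66.1 + 3.75/81.9 = 0.1842 d.
q = Δh / Σ(b_i/K_i) = 3.69 / 0.1842 = 20.03 m/day.
In each layer the seepage velocity is v_i = q/n_i, so the layer transit time is t_i = b_i·n_i / q:
  layer 1 (coarse sand): t_1 = 9.15 × 0.26 / 20.03 = 0.1188 d
  layer 2 (karst limestone): t_2 = 3.75 × 0.10 / 20.03 = 0.01872 d
Total t = Σ t_i = 0.1375 days.

0.137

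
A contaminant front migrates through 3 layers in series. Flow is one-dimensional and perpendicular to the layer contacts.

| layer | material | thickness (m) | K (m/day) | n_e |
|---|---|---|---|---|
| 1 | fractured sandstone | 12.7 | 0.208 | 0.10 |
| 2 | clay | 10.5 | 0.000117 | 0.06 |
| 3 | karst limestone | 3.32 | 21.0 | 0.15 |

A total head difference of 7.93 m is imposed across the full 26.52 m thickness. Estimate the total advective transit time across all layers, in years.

74.4

With flow normal to the layers, continuity requires the same specific discharge q through every layer.
Σ(b_i/K_i) = 12.7/0.208 + 10.5/0.000117 + 3.32/21.0 = 89805 d.
q = Δh / Σ(b_i/K_i) = 7.93 / 89805 = 8.830e-05 m/day.
In each layer the seepage velocity is v_i = q/n_i, so the layer transit time is t_i = b_i·n_i / q:
  layer 1 (fractured sandstone): t_1 = 12.7 × 0.10 / 8.830e-05 = 14382 d
  layer 2 (clay): t_2 = 10.5 × 0.06 / 8.830e-05 = 7135 d
  layer 3 (karst limestone): t_3 = 3.32 × 0.15 / 8.830e-05 = 5640 d
Total t = Σ t_i = 27157 days = 74.35 years.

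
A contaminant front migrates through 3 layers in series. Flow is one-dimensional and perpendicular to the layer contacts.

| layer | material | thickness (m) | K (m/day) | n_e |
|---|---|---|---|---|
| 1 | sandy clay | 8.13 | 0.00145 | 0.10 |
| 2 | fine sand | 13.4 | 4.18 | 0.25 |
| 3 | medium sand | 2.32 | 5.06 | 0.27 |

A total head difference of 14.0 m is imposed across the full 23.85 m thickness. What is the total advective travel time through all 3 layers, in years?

5.25

With flow normal to the layers, continuity requires the same specific discharge q through every layer.
Σ(b_i/K_i) = 8.13/0.00145 + 13.4/4.18 + 2.32/5.06 = 5611 d.
q = Δh / Σ(b_i/K_i) = 14.0 / 5611 = 0.002495 m/day.
In each layer the seepage velocity is v_i = q/n_i, so the layer transit time is t_i = b_i·n_i / q:
  layer 1 (sandy clay): t_1 = 8.13 × 0.10 / 0.002495 = 325.8 d
  layer 2 (fine sand): t_2 = 13.4 × 0.25 / 0.002495 = 1343 d
  layer 3 (medium sand): t_3 = 2.32 × 0.27 / 0.002495 = 251.0 d
Total t = Σ t_i = 1919 days = 5.255 years.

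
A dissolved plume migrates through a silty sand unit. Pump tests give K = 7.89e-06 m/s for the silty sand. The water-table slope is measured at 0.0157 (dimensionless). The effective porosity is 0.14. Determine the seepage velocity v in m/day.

0.0764

Convert K: 7.89e-06 m/s × 86400 = 0.6817 m/day.
Hydraulic gradient i = 0.0157.
Darcy flux q = K · i = 0.6817 × 0.01570 = 0.01070 m/day.
Seepage velocity v = q / n_e = 0.01070 / 0.14 = 0.07645 m/day.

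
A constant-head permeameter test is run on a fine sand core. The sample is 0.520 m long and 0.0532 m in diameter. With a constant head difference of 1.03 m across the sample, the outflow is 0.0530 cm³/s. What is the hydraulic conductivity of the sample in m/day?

Cross-sectional area A = π·(d/2)² = π × (0.0532/2)² = 0.002223 m².
Convert discharge: 0.0530 cm³/s = 5.300e-08 m³/s.
Darcy's law rearranged: K = Q·L / (A·Δh) = 5.300e-08 × 0.520 / (0.002223 × 1.03) = 1.204e-05 m/s = 1.040 m/day.

1.04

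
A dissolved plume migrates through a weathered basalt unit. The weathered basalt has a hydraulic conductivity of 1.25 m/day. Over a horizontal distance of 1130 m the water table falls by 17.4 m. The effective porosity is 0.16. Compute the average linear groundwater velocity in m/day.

0.120

Hydraulic gradient i = Δh / L = 17.4 / 1130 = 0.01540.
Darcy flux q = K · i = 1.250 × 0.01540 = 0.01925 m/day.
Seepage velocity v = q / n_e = 0.01925 / 0.16 = 0.1203 m/day.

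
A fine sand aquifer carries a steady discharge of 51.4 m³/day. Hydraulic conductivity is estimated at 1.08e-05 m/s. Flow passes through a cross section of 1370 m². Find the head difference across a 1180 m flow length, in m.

Convert K: 1.08e-05 m/s × 86400 = 0.9331 m/day.
From Q = K·A·i, i = Q / (K·A) = 51.4 / (0.9331 × 1370) = 0.04021.
Head loss Δh = i · L = 0.04021 × 1180 = 47.44 m.

47.4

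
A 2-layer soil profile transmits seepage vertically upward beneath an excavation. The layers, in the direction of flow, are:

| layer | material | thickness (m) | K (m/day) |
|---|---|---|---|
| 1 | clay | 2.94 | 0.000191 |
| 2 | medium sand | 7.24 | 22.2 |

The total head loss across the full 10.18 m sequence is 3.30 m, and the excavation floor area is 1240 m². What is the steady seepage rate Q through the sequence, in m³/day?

Flow is perpendicular to layering, so the layers act in series and the equivalent K is the thickness-weighted harmonic mean.
Total thickness L = 2.94 + 7.24 = 10.18 m.
Σ(b_i/K_i) = 2.94/0.000191 + 7.24/22.2 = 15393 d.
K_eq = L / Σ(b_i/K_i) = 10.18 / 15393 = 0.0006613 m/day.
Q = K_eq · A · (Δh/L) = 0.0006613 × 1240 × (3.30/10.18) = 0.2658 m³/day.

0.266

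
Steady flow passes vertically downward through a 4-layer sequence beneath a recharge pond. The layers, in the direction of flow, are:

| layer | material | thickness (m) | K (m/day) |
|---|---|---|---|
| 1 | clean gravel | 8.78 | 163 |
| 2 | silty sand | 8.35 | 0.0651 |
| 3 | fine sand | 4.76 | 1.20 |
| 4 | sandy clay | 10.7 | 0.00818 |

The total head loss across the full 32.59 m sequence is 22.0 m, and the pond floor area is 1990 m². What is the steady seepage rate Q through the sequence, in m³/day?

Flow is perpendicular to layering, so the layers act in series and the equivalent K is the thickness-weighted harmonic mean.
Total thickness L = 8.78 + 8.35 + 4.76 + 10.7 = 32.59 m.
Σ(b_i/K_i) = 8.78/163 + 8.35/0.0651 + 4.76/1.20 + 10.7/0.00818 = 1440 d.
K_eq = L / Σ(b_i/K_i) = 32.59 / 1440 = 0.02263 m/day.
Q = K_eq · A · (Δh/L) = 0.02263 × 1990 × (22.0/32.59) = 30.40 m³/day.

30.4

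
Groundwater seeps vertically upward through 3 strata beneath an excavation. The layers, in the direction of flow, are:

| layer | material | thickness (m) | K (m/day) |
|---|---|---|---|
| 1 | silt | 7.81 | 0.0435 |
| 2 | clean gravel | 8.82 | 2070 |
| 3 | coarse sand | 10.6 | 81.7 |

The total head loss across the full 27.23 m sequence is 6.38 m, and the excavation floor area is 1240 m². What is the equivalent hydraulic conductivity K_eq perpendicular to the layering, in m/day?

Flow is perpendicular to layering, so the layers act in series and the equivalent K is the thickness-weighted harmonic mean.
Total thickness L = 7.81 + 8.82 + 10.6 = 27.23 m.
Σ(b_i/K_i) = 7.81/0.0435 + 8.82/2070 + 10.6/81.7 = 179.7 d.
K_eq = L / Σ(b_i/K_i) = 27.23 / 179.7 = 0.1516 m/day.

0.152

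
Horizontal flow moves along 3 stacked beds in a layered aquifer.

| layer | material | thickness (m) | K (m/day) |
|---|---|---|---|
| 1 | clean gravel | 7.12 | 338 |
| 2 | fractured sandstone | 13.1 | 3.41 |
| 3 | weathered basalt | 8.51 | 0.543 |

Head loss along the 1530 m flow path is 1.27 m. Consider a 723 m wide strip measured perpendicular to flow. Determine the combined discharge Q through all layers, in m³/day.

Flow is parallel to layering, so each bed carries its own Darcy discharge and the transmissivities add.
Σ(K_i·b_i) = 338×7.12 + 3.41×13.1 + 0.543×8.51 = 2456 m²/day.
Hydraulic gradient i = Δh / L = 1.27 / 1530 = 0.0008301.
Q = Σ(K_i·b_i) · W · i = 2456 × 723 × 0.0008301 = 1474 m³/day.

1470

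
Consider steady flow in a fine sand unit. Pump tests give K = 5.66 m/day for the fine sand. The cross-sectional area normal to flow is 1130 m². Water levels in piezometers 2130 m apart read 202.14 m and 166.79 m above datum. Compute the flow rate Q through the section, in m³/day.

Hydraulic gradient i = (202.14 − 166.79) / 2130 = 35.35 / 2130 = 0.01660.
Darcy's law: Q = K · A · i = 5.660 × 1130 × 0.01660 = 106.1 m³/day.

106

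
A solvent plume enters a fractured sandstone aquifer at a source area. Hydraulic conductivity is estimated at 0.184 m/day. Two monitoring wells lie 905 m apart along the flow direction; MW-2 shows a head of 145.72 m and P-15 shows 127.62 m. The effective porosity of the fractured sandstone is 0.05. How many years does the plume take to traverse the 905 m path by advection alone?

Hydraulic gradient i = (145.72 − 127.62) / 905 = 18.1 / 905 = 0.02000.
Darcy flux q = K · i = 0.1840 × 0.02000 = 0.003680 m/day.
Seepage velocity v = q / n_e = 0.003680 / 0.05 = 0.07360 m/day.
Travel time t = L / v = 905 / 0.07360 = 12296 days = 33.67 years.

33.7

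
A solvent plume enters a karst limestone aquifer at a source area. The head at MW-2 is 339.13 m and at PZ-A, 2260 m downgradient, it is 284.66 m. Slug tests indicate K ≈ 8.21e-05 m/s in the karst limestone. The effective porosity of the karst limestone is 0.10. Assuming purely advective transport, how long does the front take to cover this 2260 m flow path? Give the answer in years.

3.62

Convert K: 8.21e-05 m/s × 86400 = 7.093 m/day.
Hydraulic gradient i = (339.13 − 284.66) / 2260 = 54.47 / 2260 = 0.02410.
Darcy flux q = K · i = 7.093 × 0.02410 = 0.1710 m/day.
Seepage velocity v = q / n_e = 0.1710 / 0.10 = 1.710 m/day.
Travel time t = L / v = 2260 / 1.710 = 1322 days = 3.619 years.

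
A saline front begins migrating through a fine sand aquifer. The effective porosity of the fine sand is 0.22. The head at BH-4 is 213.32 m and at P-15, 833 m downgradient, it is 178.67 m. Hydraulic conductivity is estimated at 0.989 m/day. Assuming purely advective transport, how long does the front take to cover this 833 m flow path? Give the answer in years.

12.2

Hydraulic gradient i = (213.32 − 178.67) / 833 = 34.65 / 833 = 0.04160.
Darcy flux q = K · i = 0.9890 × 0.04160 = 0.04114 m/day.
Seepage velocity v = q / n_e = 0.04114 / 0.22 = 0.1870 m/day.
Travel time t = L / v = 833 / 0.1870 = 4455 days = 12.20 years.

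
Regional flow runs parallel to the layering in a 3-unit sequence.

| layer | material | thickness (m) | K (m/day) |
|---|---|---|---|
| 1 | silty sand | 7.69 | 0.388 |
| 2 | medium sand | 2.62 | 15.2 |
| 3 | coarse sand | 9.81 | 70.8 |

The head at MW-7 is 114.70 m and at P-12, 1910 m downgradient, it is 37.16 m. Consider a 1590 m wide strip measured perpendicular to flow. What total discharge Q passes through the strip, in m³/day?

Flow is parallel to layering, so each bed carries its own Darcy discharge and the transmissivities add.
Σ(K_i·b_i) = 0.388×7.69 + 15.2×2.62 + 70.8×9.81 = 737.4 m²/day.
Hydraulic gradient i = (114.70 − 37.16) / 1910 = 77.54 / 1910 = 0.04060.
Q = Σ(K_i·b_i) · W · i = 737.4 × 1590 × 0.04060 = 47596 m³/day.

47600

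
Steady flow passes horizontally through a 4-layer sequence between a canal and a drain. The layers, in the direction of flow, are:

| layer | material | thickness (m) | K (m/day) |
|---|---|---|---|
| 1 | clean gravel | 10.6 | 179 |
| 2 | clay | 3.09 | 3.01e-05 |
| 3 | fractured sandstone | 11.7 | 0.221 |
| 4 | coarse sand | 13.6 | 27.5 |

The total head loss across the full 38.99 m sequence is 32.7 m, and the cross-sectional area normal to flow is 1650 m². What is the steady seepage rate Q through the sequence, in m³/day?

0.525

Flow is perpendicular to layering, so the layers act in series and the equivalent K is the thickness-weighted harmonic mean.
Total thickness L = 10.6 + 3.09 + 11.7 + 13.6 = 38.99 m.
Σ(b_i/K_i) = 10.6/179 + 3.09/3.01e-05 + 11.7/0.221 + 13.6/27.5 = 1.027e+05 d.
K_eq = L / Σ(b_i/K_i) = 38.99 / 1.027e+05 = 0.0003796 m/day.
Q = K_eq · A · (Δh/L) = 0.0003796 × 1650 × (32.7/38.99) = 0.5253 m³/day.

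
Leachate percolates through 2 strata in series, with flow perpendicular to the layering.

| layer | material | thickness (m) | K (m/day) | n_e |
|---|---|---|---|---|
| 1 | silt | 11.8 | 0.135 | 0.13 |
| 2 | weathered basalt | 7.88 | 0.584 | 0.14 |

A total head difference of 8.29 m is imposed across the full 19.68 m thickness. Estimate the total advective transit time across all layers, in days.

32.1

With flow normal to the layers, continuity requires the same specific discharge q through every layer.
Σ(b_i/K_i) = 11.8/0.135 + 7.88/0.584 = 100.9 d.
q = Δh / Σ(b_i/K_i) = 8.29 / 100.9 = 0.08216 m/day.
In each layer the seepage velocity is v_i = q/n_i, so the layer transit time is t_i = b_i·n_i / q:
  layer 1 (silt): t_1 = 11.8 × 0.13 / 0.08216 = 18.67 d
  layer 2 (weathered basalt): t_2 = 7.88 × 0.14 / 0.08216 = 13.43 d
Total t = Σ t_i = 32.10 days.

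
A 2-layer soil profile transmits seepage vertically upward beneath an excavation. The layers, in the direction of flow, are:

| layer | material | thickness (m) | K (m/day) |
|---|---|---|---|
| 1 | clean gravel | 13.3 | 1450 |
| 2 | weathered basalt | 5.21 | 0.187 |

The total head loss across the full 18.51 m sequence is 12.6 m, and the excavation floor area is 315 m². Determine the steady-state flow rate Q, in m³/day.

Flow is perpendicular to layering, so the layers act in series and the equivalent K is the thickness-weighted harmonic mean.
Total thickness L = 13.3 + 5.21 = 18.51 m.
Σ(b_i/K_i) = 13.3/1450 + 5.21/0.187 = 27.87 d.
K_eq = L / Σ(b_i/K_i) = 18.51 / 27.87 = 0.6642 m/day.
Q = K_eq · A · (Δh/L) = 0.6642 × 315 × (12.6/18.51) = 142.4 m³/day.

142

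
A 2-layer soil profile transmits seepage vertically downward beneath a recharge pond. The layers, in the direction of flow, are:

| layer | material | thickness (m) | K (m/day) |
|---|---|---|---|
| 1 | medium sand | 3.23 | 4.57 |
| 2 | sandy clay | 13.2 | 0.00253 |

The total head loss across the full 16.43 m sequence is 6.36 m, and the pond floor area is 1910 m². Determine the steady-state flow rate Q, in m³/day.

2.33

Flow is perpendicular to layering, so the layers act in series and the equivalent K is the thickness-weighted harmonic mean.
Total thickness L = 3.23 + 13.2 = 16.43 m.
Σ(b_i/K_i) = 3.23/4.57 + 13.2/0.00253 = 5218 d.
K_eq = L / Σ(b_i/K_i) = 16.43 / 5218 = 0.003149 m/day.
Q = K_eq · A · (Δh/L) = 0.003149 × 1910 × (6.36/16.43) = 2.328 m³/day.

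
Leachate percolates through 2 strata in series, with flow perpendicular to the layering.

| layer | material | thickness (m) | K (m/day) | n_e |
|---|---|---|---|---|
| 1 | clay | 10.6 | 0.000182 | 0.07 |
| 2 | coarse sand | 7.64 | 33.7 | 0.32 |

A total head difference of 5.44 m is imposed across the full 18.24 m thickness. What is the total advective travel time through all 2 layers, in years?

With flow normal to the layers, continuity requires the same specific discharge q through every layer.
Σ(b_i/K_i) = 10.6/0.000182 + 7.64/33.7 = 58242 d.
q = Δh / Σ(b_i/K_i) = 5.44 / 58242 = 9.340e-05 m/day.
In each layer the seepage velocity is v_i = q/n_i, so the layer transit time is t_i = b_i·n_i / q:
  layer 1 (clay): t_1 = 10.6 × 0.07 / 9.340e-05 = 7944 d
  layer 2 (coarse sand): t_2 = 7.64 × 0.32 / 9.340e-05 = 26175 d
Total t = Σ t_i = 34119 days = 93.41 years.

93.4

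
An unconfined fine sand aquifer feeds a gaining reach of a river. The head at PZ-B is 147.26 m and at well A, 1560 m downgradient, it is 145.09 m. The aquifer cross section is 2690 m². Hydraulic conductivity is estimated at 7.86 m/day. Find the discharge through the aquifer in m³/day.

29.4

Hydraulic gradient i = (147.26 − 145.09) / 1560 = 2.17 / 1560 = 0.001391.
Darcy's law: Q = K · A · i = 7.860 × 2690 × 0.001391 = 29.41 m³/day.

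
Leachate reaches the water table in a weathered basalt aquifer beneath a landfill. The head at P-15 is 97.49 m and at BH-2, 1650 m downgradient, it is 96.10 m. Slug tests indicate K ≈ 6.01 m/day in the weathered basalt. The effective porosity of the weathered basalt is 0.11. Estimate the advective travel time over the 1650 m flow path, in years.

98.1

Hydraulic gradient i = (97.49 − 96.10) / 1650 = 1.39 / 1650 = 0.0008424.
Darcy flux q = K · i = 6.010 × 0.0008424 = 0.005063 m/day.
Seepage velocity v = q / n_e = 0.005063 / 0.11 = 0.04603 m/day.
Travel time t = L / v = 1650 / 0.04603 = 35849 days = 98.15 years.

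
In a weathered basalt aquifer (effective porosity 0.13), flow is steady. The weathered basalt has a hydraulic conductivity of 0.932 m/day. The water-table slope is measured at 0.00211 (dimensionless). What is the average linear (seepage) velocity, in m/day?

0.0151

Hydraulic gradient i = 0.00211.
Darcy flux q = K · i = 0.9320 × 0.002110 = 0.001967 m/day.
Seepage velocity v = q / n_e = 0.001967 / 0.13 = 0.01513 m/day.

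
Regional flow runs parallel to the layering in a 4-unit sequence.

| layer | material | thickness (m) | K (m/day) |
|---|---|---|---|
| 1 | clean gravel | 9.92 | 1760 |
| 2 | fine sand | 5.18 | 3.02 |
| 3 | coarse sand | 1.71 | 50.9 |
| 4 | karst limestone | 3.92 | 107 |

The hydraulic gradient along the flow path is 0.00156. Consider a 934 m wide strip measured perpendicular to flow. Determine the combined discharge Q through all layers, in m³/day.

26200

Flow is parallel to layering, so each bed carries its own Darcy discharge and the transmissivities add.
Σ(K_i·b_i) = 1760×9.92 + 3.02×5.18 + 50.9×1.71 + 107×3.92 = 17981 m²/day.
Hydraulic gradient i = 0.00156.
Q = Σ(K_i·b_i) · W · i = 17981 × 934 × 0.001560 = 26200 m³/day.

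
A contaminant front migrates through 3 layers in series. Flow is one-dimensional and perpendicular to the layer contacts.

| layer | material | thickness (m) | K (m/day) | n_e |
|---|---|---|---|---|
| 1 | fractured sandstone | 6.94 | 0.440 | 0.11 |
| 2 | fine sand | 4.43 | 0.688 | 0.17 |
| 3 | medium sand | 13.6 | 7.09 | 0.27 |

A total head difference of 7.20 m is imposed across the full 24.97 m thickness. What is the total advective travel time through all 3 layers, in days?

With flow normal to the layers, continuity requires the same specific discharge q through every layer.
Σ(b_i/K_i) = 6.94/0.440 + 4.43/0.688 + 13.6/7.09 = 24.13 d.
q = Δh / Σ(b_i/K_i) = 7.20 / 24.13 = 0.2984 m/day.
In each layer the seepage velocity is v_i = q/n_i, so the layer transit time is t_i = b_i·n_i / q:
  layer 1 (fractured sandstone): t_1 = 6.94 × 0.11 / 0.2984 = 2.558 d
  layer 2 (fine sand): t_2 = 4.43 × 0.17 / 0.2984 = 2.524 d
  layer 3 (medium sand): t_3 = 13.6 × 0.27 / 0.2984 = 12.31 d
Total t = Σ t_i = 17.39 days.

17.4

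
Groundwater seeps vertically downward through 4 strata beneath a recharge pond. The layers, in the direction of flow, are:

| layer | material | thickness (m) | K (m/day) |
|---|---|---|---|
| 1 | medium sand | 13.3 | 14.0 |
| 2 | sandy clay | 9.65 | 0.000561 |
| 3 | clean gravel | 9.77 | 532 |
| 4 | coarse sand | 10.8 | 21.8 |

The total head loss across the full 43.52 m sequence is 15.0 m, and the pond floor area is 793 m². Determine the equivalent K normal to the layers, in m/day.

Flow is perpendicular to layering, so the layers act in series and the equivalent K is the thickness-weighted harmonic mean.
Total thickness L = 13.3 + 9.65 + 9.77 + 10.8 = 43.52 m.
Σ(b_i/K_i) = 13.3/14.0 + 9.65/0.000561 + 9.77/532 + 10.8/21.8 = 17203 d.
K_eq = L / Σ(b_i/K_i) = 43.52 / 17203 = 0.002530 m/day.

0.00253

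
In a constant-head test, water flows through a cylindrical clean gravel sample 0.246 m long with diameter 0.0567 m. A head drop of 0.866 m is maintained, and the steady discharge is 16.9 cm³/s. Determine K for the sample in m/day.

Cross-sectional area A = π·(d/2)² = π × (0.0567/2)² = 0.002525 m².
Convert discharge: 16.9 cm³/s = 1.690e-05 m³/s.
Darcy's law rearranged: K = Q·L / (A·Δh) = 1.690e-05 × 0.246 / (0.002525 × 0.866) = 0.001901 m/s = 164.3 m/day.

164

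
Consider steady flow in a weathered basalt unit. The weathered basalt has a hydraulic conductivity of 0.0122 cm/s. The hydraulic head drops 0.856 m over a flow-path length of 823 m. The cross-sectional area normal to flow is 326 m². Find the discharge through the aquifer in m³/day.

3.57

Convert K: 0.0122 cm/s × 864 = 10.54 m/day.
Hydraulic gradient i = Δh / L = 0.856 / 823 = 0.001040.
Darcy's law: Q = K · A · i = 10.54 × 326.0 × 0.001040 = 3.574 m³/day.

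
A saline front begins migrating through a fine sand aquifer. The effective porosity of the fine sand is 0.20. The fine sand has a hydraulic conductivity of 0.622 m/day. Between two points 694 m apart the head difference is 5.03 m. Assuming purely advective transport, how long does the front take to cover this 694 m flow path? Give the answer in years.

84.3

Hydraulic gradient i = Δh / L = 5.03 / 694 = 0.007248.
Darcy flux q = K · i = 0.6220 × 0.007248 = 0.004508 m/day.
Seepage velocity v = q / n_e = 0.004508 / 0.20 = 0.02254 m/day.
Travel time t = L / v = 694 / 0.02254 = 30789 days = 84.29 years.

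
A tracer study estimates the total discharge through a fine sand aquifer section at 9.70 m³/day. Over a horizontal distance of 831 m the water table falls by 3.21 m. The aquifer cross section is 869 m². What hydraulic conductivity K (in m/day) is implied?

Hydraulic gradient i = Δh / L = 3.21 / 831 = 0.003863.
From Q = K·A·i, K = Q / (A·i) = 9.70 / (869.0 × 0.003863) = 2.890 m/day.

2.89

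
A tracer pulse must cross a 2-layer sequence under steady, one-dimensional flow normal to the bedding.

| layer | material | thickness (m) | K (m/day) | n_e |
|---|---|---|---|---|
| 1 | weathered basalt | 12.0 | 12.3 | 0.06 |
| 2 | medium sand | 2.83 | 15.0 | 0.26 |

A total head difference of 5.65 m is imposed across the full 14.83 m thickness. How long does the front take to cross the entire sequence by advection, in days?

0.300

With flow normal to the layers, continuity requires the same specific discharge q through every layer.
Σ(b_i/K_i) = 12.0/12.3 + 2.83/15.0 = 1.164 d.
q = Δh / Σ(b_i/K_i) = 5.65 / 1.164 = 4.853 m/day.
In each layer the seepage velocity is v_i = q/n_i, so the layer transit time is t_i = b_i·n_i / q:
  layer 1 (weathered basalt): t_1 = 12.0 × 0.06 / 4.853 = 0.1484 d
  layer 2 (medium sand): t_2 = 2.83 × 0.26 / 4.853 = 0.1516 d
Total t = Σ t_i = 0.3000 days.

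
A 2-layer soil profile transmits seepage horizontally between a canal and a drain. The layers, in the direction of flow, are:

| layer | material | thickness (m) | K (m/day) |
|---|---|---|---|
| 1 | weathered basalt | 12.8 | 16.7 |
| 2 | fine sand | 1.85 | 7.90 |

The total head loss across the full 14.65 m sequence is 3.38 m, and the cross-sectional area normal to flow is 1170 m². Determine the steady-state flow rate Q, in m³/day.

3950

Flow is perpendicular to layering, so the layers act in series and the equivalent K is the thickness-weighted harmonic mean.
Total thickness L = 12.8 + 1.85 = 14.65 m.
Σ(b_i/K_i) = 12.8/16.7 + 1.85/7.90 = 1.001 d.
K_eq = L / Σ(b_i/K_i) = 14.65 / 1.001 = 14.64 m/day.
Q = K_eq · A · (Δh/L) = 14.64 × 1170 × (3.38/14.65) = 3952 m³/day.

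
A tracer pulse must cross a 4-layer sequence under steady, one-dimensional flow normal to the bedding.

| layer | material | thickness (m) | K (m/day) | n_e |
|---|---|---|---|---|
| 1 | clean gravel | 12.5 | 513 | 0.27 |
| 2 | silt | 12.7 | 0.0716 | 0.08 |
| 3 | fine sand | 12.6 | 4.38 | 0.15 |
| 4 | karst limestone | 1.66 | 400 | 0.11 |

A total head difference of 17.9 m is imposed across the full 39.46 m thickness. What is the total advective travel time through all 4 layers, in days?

With flow normal to the layers, continuity requires the same specific discharge q through every layer.
Σ(b_i/K_i) = 12.5/513 + 12.7/0.0716 + 12.6/4.38 + 1.66/400 = 180.3 d.
q = Δh / Σ(b_i/K_i) = 17.9 / 180.3 = 0.09929 m/day.
In each layer the seepage velocity is v_i = q/n_i, so the layer transit time is t_i = b_i·n_i / q:
  layer 1 (clean gravel): t_1 = 12.5 × 0.27 / 0.09929 = 33.99 d
  layer 2 (silt): t_2 = 12.7 × 0.08 / 0.09929 = 10.23 d
  layer 3 (fine sand): t_3 = 12.6 × 0.15 / 0.09929 = 19.04 d
  layer 4 (karst limestone): t_4 = 1.66 × 0.11 / 0.09929 = 1.839 d
Total t = Σ t_i = 65.10 days.

65.1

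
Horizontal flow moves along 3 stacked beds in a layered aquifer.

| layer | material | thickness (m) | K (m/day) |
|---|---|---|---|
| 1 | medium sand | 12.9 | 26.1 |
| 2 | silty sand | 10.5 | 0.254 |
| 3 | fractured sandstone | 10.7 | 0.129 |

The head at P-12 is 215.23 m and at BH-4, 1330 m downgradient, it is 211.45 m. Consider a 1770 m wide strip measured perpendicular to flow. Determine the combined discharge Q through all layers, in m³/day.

Flow is parallel to layering, so each bed carries its own Darcy discharge and the transmissivities add.
Σ(K_i·b_i) = 26.1×12.9 + 0.254×10.5 + 0.129×10.7 = 340.7 m²/day.
Hydraulic gradient i = (215.23 − 211.45) / 1330 = 3.78 / 1330 = 0.002842.
Q = Σ(K_i·b_i) · W · i = 340.7 × 1770 × 0.002842 = 1714 m³/day.

1710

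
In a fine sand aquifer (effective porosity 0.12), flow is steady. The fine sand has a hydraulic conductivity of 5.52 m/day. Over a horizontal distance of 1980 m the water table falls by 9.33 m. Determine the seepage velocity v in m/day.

0.217

Hydraulic gradient i = Δh / L = 9.33 / 1980 = 0.004712.
Darcy flux q = K · i = 5.520 × 0.004712 = 0.02601 m/day.
Seepage velocity v = q / n_e = 0.02601 / 0.12 = 0.2168 m/day.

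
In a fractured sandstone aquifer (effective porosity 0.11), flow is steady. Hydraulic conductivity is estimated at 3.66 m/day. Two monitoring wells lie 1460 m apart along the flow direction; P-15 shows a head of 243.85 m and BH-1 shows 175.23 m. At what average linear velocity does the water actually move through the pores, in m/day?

Hydraulic gradient i = (243.85 − 175.23) / 1460 = 68.62 / 1460 = 0.04700.
Darcy flux q = K · i = 3.660 × 0.04700 = 0.1720 m/day.
Seepage velocity v = q / n_e = 0.1720 / 0.11 = 1.564 m/day.

1.56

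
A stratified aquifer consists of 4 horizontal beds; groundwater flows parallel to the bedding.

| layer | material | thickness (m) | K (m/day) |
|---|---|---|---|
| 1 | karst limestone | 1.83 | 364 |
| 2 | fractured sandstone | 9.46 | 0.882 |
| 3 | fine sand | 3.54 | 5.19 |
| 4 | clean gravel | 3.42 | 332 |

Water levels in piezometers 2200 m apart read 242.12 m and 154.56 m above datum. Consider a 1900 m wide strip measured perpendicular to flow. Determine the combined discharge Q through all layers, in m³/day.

138000

Flow is parallel to layering, so each bed carries its own Darcy discharge and the transmissivities add.
Σ(K_i·b_i) = 364×1.83 + 0.882×9.46 + 5.19×3.54 + 332×3.42 = 1828 m²/day.
Hydraulic gradient i = (242.12 − 154.56) / 2200 = 87.56 / 2200 = 0.03980.
Q = Σ(K_i·b_i) · W · i = 1828 × 1900 × 0.03980 = 1.383e+05 m³/day.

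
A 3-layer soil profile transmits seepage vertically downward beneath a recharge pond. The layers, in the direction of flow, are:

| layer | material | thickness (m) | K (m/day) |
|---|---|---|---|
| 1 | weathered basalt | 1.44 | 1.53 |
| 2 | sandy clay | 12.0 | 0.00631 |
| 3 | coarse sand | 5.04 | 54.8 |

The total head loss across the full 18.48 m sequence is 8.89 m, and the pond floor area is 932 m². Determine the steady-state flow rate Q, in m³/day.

Flow is perpendicular to layering, so the layers act in series and the equivalent K is the thickness-weighted harmonic mean.
Total thickness L = 1.44 + 12.0 + 5.04 = 18.48 m.
Σ(b_i/K_i) = 1.44/1.53 + 12.0/0.00631 + 5.04/54.8 = 1903 d.
K_eq = L / Σ(b_i/K_i) = 18.48 / 1903 = 0.009712 m/day.
Q = K_eq · A · (Δh/L) = 0.009712 × 932 × (8.89/18.48) = 4.354 m³/day.

4.35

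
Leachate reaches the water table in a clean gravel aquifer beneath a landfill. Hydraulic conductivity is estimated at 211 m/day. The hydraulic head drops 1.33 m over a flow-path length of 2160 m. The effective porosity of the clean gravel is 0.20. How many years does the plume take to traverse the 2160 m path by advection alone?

9.10

Hydraulic gradient i = Δh / L = 1.33 / 2160 = 0.0006157.
Darcy flux q = K · i = 211.0 × 0.0006157 = 0.1299 m/day.
Seepage velocity v = q / n_e = 0.1299 / 0.20 = 0.6496 m/day.
Travel time t = L / v = 2160 / 0.6496 = 3325 days = 9.104 years.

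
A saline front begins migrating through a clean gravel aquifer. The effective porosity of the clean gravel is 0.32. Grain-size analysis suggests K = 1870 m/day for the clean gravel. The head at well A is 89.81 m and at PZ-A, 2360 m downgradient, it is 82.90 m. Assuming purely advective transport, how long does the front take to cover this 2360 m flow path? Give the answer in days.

Hydraulic gradient i = (89.81 − 82.90) / 2360 = 6.91 / 2360 = 0.002928.
Darcy flux q = K · i = 1870 × 0.002928 = 5.475 m/day.
Seepage velocity v = q / n_e = 5.475 / 0.32 = 17.11 m/day.
Travel time t = L / v = 2360 / 17.11 = 137.9 days.

138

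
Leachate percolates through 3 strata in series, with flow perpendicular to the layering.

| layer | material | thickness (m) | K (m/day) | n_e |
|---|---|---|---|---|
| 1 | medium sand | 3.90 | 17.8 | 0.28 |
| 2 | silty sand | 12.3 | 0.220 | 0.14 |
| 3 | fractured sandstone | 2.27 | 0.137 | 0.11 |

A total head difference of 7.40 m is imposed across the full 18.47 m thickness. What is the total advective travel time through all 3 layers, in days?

30.1

With flow normal to the layers, continuity requires the same specific discharge q through every layer.
Σ(b_i/K_i) = 3.90/17.8 + 12.3/0.220 + 2.27/0.137 = 72.70 d.
q = Δh / Σ(b_i/K_i) = 7.40 / 72.70 = 0.1018 m/day.
In each layer the seepage velocity is v_i = q/n_i, so the layer transit time is t_i = b_i·n_i / q:
  layer 1 (medium sand): t_1 = 3.90 × 0.28 / 0.1018 = 10.73 d
  layer 2 (silty sand): t_2 = 12.3 × 0.14 / 0.1018 = 16.92 d
  layer 3 (fractured sandstone): t_3 = 2.27 × 0.11 / 0.1018 = 2.453 d
Total t = Σ t_i = 30.10 days.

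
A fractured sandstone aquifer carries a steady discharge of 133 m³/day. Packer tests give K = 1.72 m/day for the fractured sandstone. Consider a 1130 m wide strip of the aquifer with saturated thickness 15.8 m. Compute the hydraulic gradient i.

Cross-sectional area A = 1130 × 15.8 = 17854 m².
From Q = K·A·i, i = Q / (K·A) = 133 / (1.720 × 17854) = 0.004331.

0.00433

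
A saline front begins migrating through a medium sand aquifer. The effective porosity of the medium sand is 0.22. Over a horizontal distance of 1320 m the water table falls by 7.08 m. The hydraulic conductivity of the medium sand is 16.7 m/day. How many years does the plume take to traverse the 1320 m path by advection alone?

8.88

Hydraulic gradient i = Δh / L = 7.08 / 1320 = 0.005364.
Darcy flux q = K · i = 16.70 × 0.005364 = 0.08957 m/day.
Seepage velocity v = q / n_e = 0.08957 / 0.22 = 0.4071 m/day.
Travel time t = L / v = 1320 / 0.4071 = 3242 days = 8.876 years.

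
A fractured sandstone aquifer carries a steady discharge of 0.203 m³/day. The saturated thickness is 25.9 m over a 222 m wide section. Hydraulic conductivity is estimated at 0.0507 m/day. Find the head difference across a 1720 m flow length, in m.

Cross-sectional area A = 222 × 25.9 = 5750 m².
From Q = K·A·i, i = Q / (K·A) = 0.203 / (0.05070 × 5750) = 0.0006964.
Head loss Δh = i · L = 0.0006964 × 1720 = 1.198 m.

1.20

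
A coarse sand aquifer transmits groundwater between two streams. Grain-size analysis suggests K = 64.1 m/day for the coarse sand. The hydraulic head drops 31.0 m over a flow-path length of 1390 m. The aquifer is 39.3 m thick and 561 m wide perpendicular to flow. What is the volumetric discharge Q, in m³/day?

31500

Cross-sectional area A = 561 × 39.3 = 22047 m².
Hydraulic gradient i = Δh / L = 31.0 / 1390 = 0.02230.
Darcy's law: Q = K · A · i = 64.10 × 22047 × 0.02230 = 31518 m³/day.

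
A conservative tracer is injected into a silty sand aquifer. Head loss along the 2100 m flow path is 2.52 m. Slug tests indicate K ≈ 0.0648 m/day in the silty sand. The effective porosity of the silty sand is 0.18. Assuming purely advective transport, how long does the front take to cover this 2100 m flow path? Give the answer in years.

Hydraulic gradient i = Δh / L = 2.52 / 2100 = 0.001200.
Darcy flux q = K · i = 0.06480 × 0.001200 = 7.776e-05 m/day.
Seepage velocity v = q / n_e = 7.776e-05 / 0.18 = 0.0004320 m/day.
Travel time t = L / v = 2100 / 0.0004320 = 4.861e+06 days = 13309 years.

13300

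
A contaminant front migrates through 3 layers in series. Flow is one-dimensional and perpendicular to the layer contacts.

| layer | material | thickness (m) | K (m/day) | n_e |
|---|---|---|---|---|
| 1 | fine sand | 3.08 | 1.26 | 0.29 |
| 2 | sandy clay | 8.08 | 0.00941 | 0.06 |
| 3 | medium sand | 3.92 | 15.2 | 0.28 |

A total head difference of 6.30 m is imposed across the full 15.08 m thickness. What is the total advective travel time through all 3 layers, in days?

With flow normal to the layers, continuity requires the same specific discharge q through every layer.
Σ(b_i/K_i) = 3.08/1.26 + 8.08/0.00941 + 3.92/15.2 = 861.4 d.
q = Δh / Σ(b_i/K_i) = 6.30 / 861.4 = 0.007314 m/day.
In each layer the seepage velocity is v_i = q/n_i, so the layer transit time is t_i = b_i·n_i / q:
  layer 1 (fine sand): t_1 = 3.08 × 0.29 / 0.007314 = 122.1 d
  layer 2 (sandy clay): t_2 = 8.08 × 0.06 / 0.007314 = 66.28 d
  layer 3 (medium sand): t_3 = 3.92 × 0.28 / 0.007314 = 150.1 d
Total t = Σ t_i = 338.5 days.

338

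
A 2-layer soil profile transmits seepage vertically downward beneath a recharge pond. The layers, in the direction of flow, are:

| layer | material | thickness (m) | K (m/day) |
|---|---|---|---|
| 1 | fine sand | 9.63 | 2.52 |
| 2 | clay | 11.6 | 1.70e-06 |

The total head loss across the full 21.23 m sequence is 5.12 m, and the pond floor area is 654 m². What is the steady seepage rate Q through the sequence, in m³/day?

0.000491

Flow is perpendicular to layering, so the layers act in series and the equivalent K is the thickness-weighted harmonic mean.
Total thickness L = 9.63 + 11.6 = 21.23 m.
Σ(b_i/K_i) = 9.63/2.52 + 11.6/1.70e-06 = 6.824e+06 d.
K_eq = L / Σ(b_i/K_i) = 21.23 / 6.824e+06 = 3.111e-06 m/day.
Q = K_eq · A · (Δh/L) = 3.111e-06 × 654 × (5.12/21.23) = 0.0004907 m³/day.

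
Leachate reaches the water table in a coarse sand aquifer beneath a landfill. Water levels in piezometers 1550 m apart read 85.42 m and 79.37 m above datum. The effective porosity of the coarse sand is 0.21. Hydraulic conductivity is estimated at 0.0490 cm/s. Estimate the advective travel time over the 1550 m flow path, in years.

5.39

Convert K: 0.0490 cm/s × 864 = 42.34 m/day.
Hydraulic gradient i = (85.42 − 79.37) / 1550 = 6.05 / 1550 = 0.003903.
Darcy flux q = K · i = 42.34 × 0.003903 = 0.1652 m/day.
Seepage velocity v = q / n_e = 0.1652 / 0.21 = 0.7869 m/day.
Travel time t = L / v = 1550 / 0.7869 = 1970 days = 5.393 years.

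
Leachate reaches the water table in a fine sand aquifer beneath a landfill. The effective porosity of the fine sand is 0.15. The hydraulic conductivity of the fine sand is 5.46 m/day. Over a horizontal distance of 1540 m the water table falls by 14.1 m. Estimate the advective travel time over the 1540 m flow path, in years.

Hydraulic gradient i = Δh / L = 14.1 / 1540 = 0.009156.
Darcy flux q = K · i = 5.460 × 0.009156 = 0.04999 m/day.
Seepage velocity v = q / n_e = 0.04999 / 0.15 = 0.3333 m/day.
Travel time t = L / v = 1540 / 0.3333 = 4621 days = 12.65 years.

12.7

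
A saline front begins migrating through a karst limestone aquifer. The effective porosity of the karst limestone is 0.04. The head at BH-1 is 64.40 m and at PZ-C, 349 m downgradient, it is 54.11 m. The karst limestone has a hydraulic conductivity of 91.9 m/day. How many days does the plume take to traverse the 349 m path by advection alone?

5.15

Hydraulic gradient i = (64.40 − 54.11) / 349 = 10.29 / 349 = 0.02948.
Darcy flux q = K · i = 91.90 × 0.02948 = 2.710 m/day.
Seepage velocity v = q / n_e = 2.710 / 0.04 = 67.74 m/day.
Travel time t = L / v = 349 / 67.74 = 5.152 days.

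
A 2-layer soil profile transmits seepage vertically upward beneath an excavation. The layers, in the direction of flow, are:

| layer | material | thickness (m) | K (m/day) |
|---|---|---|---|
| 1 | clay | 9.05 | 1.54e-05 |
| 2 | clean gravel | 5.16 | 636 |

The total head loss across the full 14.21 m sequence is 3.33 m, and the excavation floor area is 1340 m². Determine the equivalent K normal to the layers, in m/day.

2.42e-05

Flow is perpendicular to layering, so the layers act in series and the equivalent K is the thickness-weighted harmonic mean.
Total thickness L = 9.05 + 5.16 = 14.21 m.
Σ(b_i/K_i) = 9.05/1.54e-05 + 5.16/636 = 5.877e+05 d.
K_eq = L / Σ(b_i/K_i) = 14.21 / 5.877e+05 = 2.418e-05 m/day.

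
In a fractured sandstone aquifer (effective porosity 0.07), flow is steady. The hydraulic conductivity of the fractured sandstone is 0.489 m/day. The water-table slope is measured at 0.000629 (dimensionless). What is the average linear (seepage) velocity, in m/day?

Hydraulic gradient i = 0.000629.
Darcy flux q = K · i = 0.4890 × 0.0006290 = 0.0003076 m/day.
Seepage velocity v = q / n_e = 0.0003076 / 0.07 = 0.004394 m/day.

0.00439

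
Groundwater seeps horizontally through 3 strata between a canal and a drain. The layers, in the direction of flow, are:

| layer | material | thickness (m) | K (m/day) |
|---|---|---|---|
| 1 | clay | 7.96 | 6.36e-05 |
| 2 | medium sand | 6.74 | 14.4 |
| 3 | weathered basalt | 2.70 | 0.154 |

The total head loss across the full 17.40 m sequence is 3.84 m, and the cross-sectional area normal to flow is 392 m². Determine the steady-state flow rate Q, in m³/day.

Flow is perpendicular to layering, so the layers act in series and the equivalent K is the thickness-weighted harmonic mean.
Total thickness L = 7.96 + 6.74 + 2.70 = 17.40 m.
Σ(b_i/K_i) = 7.96/6.36e-05 + 6.74/14.4 + 2.70/0.154 = 1.252e+05 d.
K_eq = L / Σ(b_i/K_i) = 17.40 / 1.252e+05 = 0.0001390 m/day.
Q = K_eq · A · (Δh/L) = 0.0001390 × 392 × (3.84/17.40) = 0.01203 m³/day.

0.0120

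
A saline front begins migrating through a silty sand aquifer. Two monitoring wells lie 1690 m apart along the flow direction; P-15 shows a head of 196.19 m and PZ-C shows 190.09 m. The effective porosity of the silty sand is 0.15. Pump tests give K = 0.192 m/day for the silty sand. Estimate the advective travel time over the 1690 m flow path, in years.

Hydraulic gradient i = (196.19 − 190.09) / 1690 = 6.1 / 1690 = 0.003609.
Darcy flux q = K · i = 0.1920 × 0.003609 = 0.0006930 m/day.
Seepage velocity v = q / n_e = 0.0006930 / 0.15 = 0.004620 m/day.
Travel time t = L / v = 1690 / 0.004620 = 3.658e+05 days = 1001 years.

1000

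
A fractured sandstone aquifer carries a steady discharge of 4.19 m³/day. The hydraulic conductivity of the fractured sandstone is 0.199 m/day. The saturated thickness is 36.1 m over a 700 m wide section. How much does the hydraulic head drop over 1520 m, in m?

1.27

Cross-sectional area A = 700 × 36.1 = 25270 m².
From Q = K·A·i, i = Q / (K·A) = 4.19 / (0.1990 × 25270) = 0.0008332.
Head loss Δh = i · L = 0.0008332 × 1520 = 1.266 m.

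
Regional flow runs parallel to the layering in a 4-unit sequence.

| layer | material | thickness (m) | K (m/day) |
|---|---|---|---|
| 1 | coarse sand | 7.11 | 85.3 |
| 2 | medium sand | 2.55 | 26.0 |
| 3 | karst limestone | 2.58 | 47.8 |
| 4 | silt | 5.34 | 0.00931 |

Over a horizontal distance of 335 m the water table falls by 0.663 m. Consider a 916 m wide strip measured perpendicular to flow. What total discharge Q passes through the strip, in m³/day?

Flow is parallel to layering, so each bed carries its own Darcy discharge and the transmissivities add.
Σ(K_i·b_i) = 85.3×7.11 + 26.0×2.55 + 47.8×2.58 + 0.00931×5.34 = 796.2 m²/day.
Hydraulic gradient i = Δh / L = 0.663 / 335 = 0.001979.
Q = Σ(K_i·b_i) · W · i = 796.2 × 916 × 0.001979 = 1443 m³/day.

1440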